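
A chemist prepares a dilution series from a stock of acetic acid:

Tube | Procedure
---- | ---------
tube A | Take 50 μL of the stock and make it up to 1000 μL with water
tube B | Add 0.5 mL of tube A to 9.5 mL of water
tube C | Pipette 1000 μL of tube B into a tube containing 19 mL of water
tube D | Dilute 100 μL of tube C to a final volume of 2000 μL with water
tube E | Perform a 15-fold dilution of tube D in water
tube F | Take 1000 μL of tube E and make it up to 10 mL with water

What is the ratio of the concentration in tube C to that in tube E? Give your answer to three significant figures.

300

Step 1: 50 μL brought to 1000 μL → factor 1000/50 = 20
Step 2: 0.5 mL + 9.5 mL = 10 mL total → factor 10/0.5 = 20
Step 3: 1000 μL + 19 mL = 20000 μL total → factor 20000/1000 = 20
Step 4: 100 μL brought to 2000 μL → factor 2000/100 = 20
Step 5: 15-fold → factor 15
Dilution factor to tube C = 8000; to tube E = 2.4 × 10^6
[tube C]/[tube E] = (factor to tube E)/(factor to tube C) = 2.4 × 10^6/8000 = 300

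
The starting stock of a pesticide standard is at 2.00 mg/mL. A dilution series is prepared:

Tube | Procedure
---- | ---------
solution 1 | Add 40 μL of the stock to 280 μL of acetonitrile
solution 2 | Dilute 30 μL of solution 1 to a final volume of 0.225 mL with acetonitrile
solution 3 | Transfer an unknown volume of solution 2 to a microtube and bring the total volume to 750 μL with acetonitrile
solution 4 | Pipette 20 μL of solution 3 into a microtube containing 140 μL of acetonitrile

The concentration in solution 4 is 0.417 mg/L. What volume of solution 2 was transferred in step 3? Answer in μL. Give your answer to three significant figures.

75.1 μL

Step 1: 40 μL + 280 μL = 320 μL total → factor 320/40 = 8
Step 2: 30 μL brought to 0.225 mL → factor 225/30 = 7.5
Step 3: v brought to 750 μL → factor = 750 μL/v
Step 4: 20 μL + 140 μL = 160 μL total → factor 160/20 = 8
Product of known-step factors = 480
Overall factor = 2.00 mg/mL / (0.417 mg/L) = 4796.2
Step-3 factor = 4796.2 / 480 = 9.992
v = 750 μL / 9.992 = 75.1 μL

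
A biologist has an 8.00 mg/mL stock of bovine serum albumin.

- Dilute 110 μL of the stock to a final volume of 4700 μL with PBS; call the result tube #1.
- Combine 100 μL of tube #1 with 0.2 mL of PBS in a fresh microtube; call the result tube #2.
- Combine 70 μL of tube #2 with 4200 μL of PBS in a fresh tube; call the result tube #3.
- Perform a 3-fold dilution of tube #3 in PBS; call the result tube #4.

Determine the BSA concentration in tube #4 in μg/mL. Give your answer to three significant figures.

0.341 μg/mL

Step 1: 110 μL brought to 4700 μL → factor 4700/110 = 42.727
Step 2: 100 μL + 0.2 mL = 300 μL total → factor 300/100 = 3
Step 3: 70 μL + 4200 μL = 4270 μL total → factor 4270/70 = 61
Step 4: 3-fold → factor 3
Overall dilution factor = 42.727 × 3 × 61 × 3 = 23457
Final = 8.00 mg/mL / 23457 = 0.0003410 mg/mL = 0.341 μg/mL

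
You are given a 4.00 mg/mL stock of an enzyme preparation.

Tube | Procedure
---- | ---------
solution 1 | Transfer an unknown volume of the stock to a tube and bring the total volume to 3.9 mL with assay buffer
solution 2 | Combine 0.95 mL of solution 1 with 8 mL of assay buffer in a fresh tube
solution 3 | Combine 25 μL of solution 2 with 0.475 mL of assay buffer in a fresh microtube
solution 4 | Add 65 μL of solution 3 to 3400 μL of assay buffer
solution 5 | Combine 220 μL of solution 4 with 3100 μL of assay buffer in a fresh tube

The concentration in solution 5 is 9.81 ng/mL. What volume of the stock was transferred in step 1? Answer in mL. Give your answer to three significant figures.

1.45 mL

Step 1: v brought to 3.9 mL → factor = 3.9 mL/v
Step 2: 0.95 mL + 8 mL = 8.95 mL total → factor 8.95/0.95 = 9.4211
Step 3: 25 μL + 0.475 mL = 500 μL total → factor 500/25 = 20
Step 4: 65 μL + 3400 μL = 3465 μL total → factor 3465/65 = 53.308
Step 5: 220 μL + 3100 μL = 3320 μL total → factor 3320/220 = 15.091
Product of known-step factors = 1.5158 × 10^5
Overall factor = 4.00 mg/mL / (9.81 ng/mL) = 4.0775 × 10^5
Step-1 factor = 4.0775 × 10^5 / 1.5158 × 10^5 = 2.69
v = 3.9 mL / 2.69 = 1.45 mL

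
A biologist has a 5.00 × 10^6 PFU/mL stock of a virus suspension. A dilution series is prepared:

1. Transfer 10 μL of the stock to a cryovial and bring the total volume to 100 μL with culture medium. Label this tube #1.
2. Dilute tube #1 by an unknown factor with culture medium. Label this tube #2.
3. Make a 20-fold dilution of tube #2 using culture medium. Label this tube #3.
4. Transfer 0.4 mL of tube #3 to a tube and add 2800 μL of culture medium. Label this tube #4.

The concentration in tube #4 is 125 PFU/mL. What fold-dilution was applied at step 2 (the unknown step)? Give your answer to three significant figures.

Step 1: 10 μL brought to 100 μL → factor 100/10 = 10
Step 2: unknown factor x
Step 3: 20-fold → factor 20
Step 4: 0.4 mL + 2800 μL = 3.2 mL total → factor 3.2/0.4 = 8
Product of known-step factors = 1600
Overall factor = 5.00 × 10^6 PFU/mL / (125 PFU/mL) = 40000
x = 40000 / 1600 = 25.0

25.0-fold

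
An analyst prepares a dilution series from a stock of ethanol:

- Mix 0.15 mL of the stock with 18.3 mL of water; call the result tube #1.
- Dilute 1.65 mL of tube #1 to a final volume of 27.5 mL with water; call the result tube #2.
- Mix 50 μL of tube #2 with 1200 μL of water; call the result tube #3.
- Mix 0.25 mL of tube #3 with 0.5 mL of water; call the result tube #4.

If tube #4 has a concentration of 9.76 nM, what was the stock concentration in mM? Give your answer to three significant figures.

Step 1: 0.15 mL + 18.3 mL = 18.45 mL total → factor 18.45/0.15 = 123
Step 2: 1.65 mL brought to 27.5 mL → factor 27.5/1.65 = 16.667
Step 3: 50 μL + 1200 μL = 1250 μL total → factor 1250/50 = 25
Step 4: 0.25 mL + 0.5 mL = 0.75 mL total → factor 0.75/0.25 = 3
Overall dilution factor = 123 × 16.667 × 25 × 3 = 1.5375 × 10^5
Stock = 9.76 nM × 1.5375 × 10^5 = 1.501 × 10^6 nM = 1.50 mM

1.50 mM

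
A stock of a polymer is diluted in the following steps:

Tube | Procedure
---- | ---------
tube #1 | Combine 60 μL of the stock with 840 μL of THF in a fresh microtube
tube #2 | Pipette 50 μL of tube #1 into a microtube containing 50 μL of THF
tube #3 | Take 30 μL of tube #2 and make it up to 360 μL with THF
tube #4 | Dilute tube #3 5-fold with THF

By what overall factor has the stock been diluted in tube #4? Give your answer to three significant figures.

Step 1: 60 μL + 840 μL = 900 μL total → factor 900/60 = 15
Step 2: 50 μL + 50 μL = 100 μL total → factor 100/50 = 2
Step 3: 30 μL brought to 360 μL → factor 360/30 = 12
Step 4: 5-fold → factor 5
Overall dilution factor = 15 × 2 × 12 × 5 = 1800

1.80 × 10^3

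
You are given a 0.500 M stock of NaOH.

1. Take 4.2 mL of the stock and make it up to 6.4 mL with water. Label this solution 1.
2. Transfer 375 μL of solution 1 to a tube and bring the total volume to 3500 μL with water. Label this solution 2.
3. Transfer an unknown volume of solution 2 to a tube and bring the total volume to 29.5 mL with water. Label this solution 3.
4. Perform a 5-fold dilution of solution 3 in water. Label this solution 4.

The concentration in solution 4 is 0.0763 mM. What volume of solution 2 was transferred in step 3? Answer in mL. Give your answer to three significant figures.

Step 1: 4.2 mL brought to 6.4 mL → factor 6.4/4.2 = 1.5238
Step 2: 375 μL brought to 3500 μL → factor 3500/375 = 9.3333
Step 3: v brought to 29.5 mL → factor = 29.5 mL/v
Step 4: 5-fold → factor 5
Product of known-step factors = 71.111
Overall factor = 0.500 M / (0.0763 mM) = 6553.1
Step-3 factor = 6553.1 / 71.111 = 92.153
v = 29.5 mL / 92.153 = 0.320 mL

0.320 mL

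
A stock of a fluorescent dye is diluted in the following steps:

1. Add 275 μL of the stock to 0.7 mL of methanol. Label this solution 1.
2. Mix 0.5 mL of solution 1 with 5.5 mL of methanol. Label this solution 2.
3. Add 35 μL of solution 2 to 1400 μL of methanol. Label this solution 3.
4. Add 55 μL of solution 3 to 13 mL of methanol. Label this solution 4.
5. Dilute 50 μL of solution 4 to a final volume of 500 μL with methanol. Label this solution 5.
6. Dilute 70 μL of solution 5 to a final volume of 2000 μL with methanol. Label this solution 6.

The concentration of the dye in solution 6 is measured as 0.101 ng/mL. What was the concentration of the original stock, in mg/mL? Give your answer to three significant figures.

11.9 mg/mL

Step 1: 275 μL + 0.7 mL = 975 μL total → factor 975/275 = 3.5455
Step 2: 0.5 mL + 5.5 mL = 6 mL total → factor 6/0.5 = 12
Step 3: 35 μL + 1400 μL = 1435 μL total → factor 1435/35 = 41
Step 4: 55 μL + 13 mL = 13055 μL total → factor 13055/55 = 237.36
Step 5: 50 μL brought to 500 μL → factor 500/50 = 10
Step 6: 70 μL brought to 2000 μL → factor 2000/70 = 28.571
Overall dilution factor = 3.5455 × 12 × 41 × 237.36 × 10 × 28.571 = 1.183 × 10^8
Stock = 0.101 ng/mL × 1.183 × 10^8 = 1.195 × 10^7 ng/mL = 11.9 mg/mL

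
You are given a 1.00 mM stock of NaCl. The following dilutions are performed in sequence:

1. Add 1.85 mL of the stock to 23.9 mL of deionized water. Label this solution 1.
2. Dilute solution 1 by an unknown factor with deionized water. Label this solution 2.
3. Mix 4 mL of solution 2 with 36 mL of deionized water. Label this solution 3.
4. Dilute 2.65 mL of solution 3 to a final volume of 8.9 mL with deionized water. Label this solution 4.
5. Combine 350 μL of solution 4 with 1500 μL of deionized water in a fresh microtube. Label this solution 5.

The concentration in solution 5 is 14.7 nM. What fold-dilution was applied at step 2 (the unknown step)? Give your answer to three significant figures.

27.5-fold

Step 1: 1.85 mL + 23.9 mL = 25.75 mL total → factor 25.75/1.85 = 13.919
Step 2: unknown factor x
Step 3: 4 mL + 36 mL = 40 mL total → factor 40/4 = 10
Step 4: 2.65 mL brought to 8.9 mL → factor 8.9/2.65 = 3.3585
Step 5: 350 μL + 1500 μL = 1850 μL total → factor 1850/350 = 5.2857
Product of known-step factors = 2470.9
Overall factor = 1.00 mM / (14.7 nM) = 68027
x = 68027 / 2470.9 = 27.5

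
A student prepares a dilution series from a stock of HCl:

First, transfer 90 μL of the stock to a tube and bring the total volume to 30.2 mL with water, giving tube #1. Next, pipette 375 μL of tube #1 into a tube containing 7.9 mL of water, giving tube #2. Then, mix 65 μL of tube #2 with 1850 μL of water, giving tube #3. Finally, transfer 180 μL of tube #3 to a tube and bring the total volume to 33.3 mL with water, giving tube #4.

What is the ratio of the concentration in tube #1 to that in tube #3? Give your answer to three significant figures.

Step 1: 90 μL brought to 30.2 mL → factor 30200/90 = 335.56
Step 2: 375 μL + 7.9 mL = 8275 μL total → factor 8275/375 = 22.067
Step 3: 65 μL + 1850 μL = 1915 μL total → factor 1915/65 = 29.462
Dilution factor to tube #1 = 335.56; to tube #3 = 2.1815 × 10^5
[tube #1]/[tube #3] = (factor to tube #3)/(factor to tube #1) = 2.1815 × 10^5/335.56 = 650

650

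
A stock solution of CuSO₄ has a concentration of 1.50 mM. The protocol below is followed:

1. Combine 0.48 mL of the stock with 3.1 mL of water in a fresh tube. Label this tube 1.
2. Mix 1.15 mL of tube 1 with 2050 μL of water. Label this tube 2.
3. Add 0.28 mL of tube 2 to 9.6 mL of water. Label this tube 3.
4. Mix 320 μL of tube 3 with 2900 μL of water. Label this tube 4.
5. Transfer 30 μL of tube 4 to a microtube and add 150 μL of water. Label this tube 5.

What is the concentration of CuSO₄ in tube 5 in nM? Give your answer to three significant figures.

33.9 nM

Step 1: 0.48 mL + 3.1 mL = 3.58 mL total → factor 3.58/0.48 = 7.4583
Step 2: 1.15 mL + 2050 μL = 3.2 mL total → factor 3.2/1.15 = 2.7826
Step 3: 0.28 mL + 9.6 mL = 9.88 mL total → factor 9.88/0.28 = 35.286
Step 4: 320 μL + 2900 μL = 3220 μL total → factor 3220/320 = 10.062
Step 5: 30 μL + 150 μL = 180 μL total → factor 180/30 = 6
Overall dilution factor = 7.4583 × 2.7826 × 35.286 × 10.062 × 6 = 44213
Final = 1.50 mM / 44213 = 3.393 × 10^-5 mM = 33.9 nM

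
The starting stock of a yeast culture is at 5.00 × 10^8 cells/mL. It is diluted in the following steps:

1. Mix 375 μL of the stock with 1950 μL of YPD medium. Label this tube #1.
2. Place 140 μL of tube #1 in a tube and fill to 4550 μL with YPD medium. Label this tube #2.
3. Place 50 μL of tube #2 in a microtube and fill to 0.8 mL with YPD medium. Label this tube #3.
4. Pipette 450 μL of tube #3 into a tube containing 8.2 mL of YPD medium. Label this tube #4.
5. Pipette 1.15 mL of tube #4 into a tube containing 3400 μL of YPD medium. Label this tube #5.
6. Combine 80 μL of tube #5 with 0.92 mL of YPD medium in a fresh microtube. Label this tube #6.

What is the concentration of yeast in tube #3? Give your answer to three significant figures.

Step 1: 375 μL + 1950 μL = 2325 μL total → factor 2325/375 = 6.2
Step 2: 140 μL brought to 4550 μL → factor 4550/140 = 32.5
Step 3: 50 μL brought to 0.8 mL → factor 800/50 = 16
Dilution factor through tube #3 = 6.2 × 32.5 × 16 = 3224
[tube #3] = 5.00 × 10^8 cells/mL / 3224 = 1.55 × 10^5 cells/mL

1.55 × 10^5 cells/mL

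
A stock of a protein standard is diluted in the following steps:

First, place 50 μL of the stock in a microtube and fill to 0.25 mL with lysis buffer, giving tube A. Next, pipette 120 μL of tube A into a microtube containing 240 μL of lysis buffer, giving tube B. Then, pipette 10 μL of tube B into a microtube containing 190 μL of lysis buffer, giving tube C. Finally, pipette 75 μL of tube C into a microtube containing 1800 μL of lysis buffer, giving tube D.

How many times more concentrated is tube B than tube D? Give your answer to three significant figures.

Step 1: 50 μL brought to 0.25 mL → factor 250/50 = 5
Step 2: 120 μL + 240 μL = 360 μL total → factor 360/120 = 3
Step 3: 10 μL + 190 μL = 200 μL total → factor 200/10 = 20
Step 4: 75 μL + 1800 μL = 1875 μL total → factor 1875/75 = 25
Dilution factor to tube B = 15; to tube D = 7500
[tube B]/[tube D] = (factor to tube D)/(factor to tube B) = 7500/15 = 500

500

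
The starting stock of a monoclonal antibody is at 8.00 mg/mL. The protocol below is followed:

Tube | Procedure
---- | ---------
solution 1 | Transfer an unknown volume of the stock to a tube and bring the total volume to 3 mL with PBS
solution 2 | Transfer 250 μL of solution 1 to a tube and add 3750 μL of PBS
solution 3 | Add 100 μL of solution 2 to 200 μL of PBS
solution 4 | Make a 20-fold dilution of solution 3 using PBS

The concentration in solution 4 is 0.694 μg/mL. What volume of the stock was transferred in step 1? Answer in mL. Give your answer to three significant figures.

0.250 mL

Step 1: v brought to 3 mL → factor = 3 mL/v
Step 2: 250 μL + 3750 μL = 4000 μL total → factor 4000/250 = 16
Step 3: 100 μL + 200 μL = 300 μL total → factor 300/100 = 3
Step 4: 20-fold → factor 20
Product of known-step factors = 960
Overall factor = 8.00 mg/mL / (0.694 μg/mL) = 11527
Step-1 factor = 11527 / 960 = 12.008
v = 3 mL / 12.008 = 0.250 mL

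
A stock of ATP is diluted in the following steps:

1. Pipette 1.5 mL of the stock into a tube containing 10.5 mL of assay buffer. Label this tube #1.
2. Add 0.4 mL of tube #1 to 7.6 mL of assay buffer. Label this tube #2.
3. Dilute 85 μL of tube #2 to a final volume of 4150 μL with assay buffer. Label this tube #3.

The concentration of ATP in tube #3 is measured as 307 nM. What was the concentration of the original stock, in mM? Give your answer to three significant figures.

Step 1: 1.5 mL + 10.5 mL = 12 mL total → factor 12/1.5 = 8
Step 2: 0.4 mL + 7.6 mL = 8 mL total → factor 8/0.4 = 20
Step 3: 85 μL brought to 4150 μL → factor 4150/85 = 48.824
Overall dilution factor = 8 × 20 × 48.824 = 7811.8
Stock = 307 nM × 7811.8 = 2.398 × 10^6 nM = 2.40 mM

2.40 mM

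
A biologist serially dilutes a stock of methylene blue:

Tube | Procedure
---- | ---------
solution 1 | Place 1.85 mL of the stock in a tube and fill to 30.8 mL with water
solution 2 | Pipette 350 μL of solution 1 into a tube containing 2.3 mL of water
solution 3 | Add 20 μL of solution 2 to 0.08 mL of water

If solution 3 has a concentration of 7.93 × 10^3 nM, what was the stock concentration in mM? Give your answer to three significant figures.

Step 1: 1.85 mL brought to 30.8 mL → factor 30.8/1.85 = 16.649
Step 2: 350 μL + 2.3 mL = 2650 μL total → factor 2650/350 = 7.5714
Step 3: 20 μL + 0.08 mL = 100 μL total → factor 100/20 = 5
Overall dilution factor = 16.649 × 7.5714 × 5 = 630.27
Stock = 7.93 × 10^3 nM × 630.27 = 4.998 × 10^6 nM = 5.00 mM

5.00 mM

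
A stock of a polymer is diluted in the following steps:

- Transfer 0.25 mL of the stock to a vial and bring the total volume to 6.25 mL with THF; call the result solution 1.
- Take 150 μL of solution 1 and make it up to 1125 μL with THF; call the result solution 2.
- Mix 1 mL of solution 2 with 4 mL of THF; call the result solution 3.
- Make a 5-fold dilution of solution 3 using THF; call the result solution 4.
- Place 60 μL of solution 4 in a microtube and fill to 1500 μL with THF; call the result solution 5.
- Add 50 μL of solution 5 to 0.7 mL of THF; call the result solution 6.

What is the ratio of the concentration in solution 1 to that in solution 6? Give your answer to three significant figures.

Step 1: 0.25 mL brought to 6.25 mL → factor 6.25/0.25 = 25
Step 2: 150 μL brought to 1125 μL → factor 1125/150 = 7.5
Step 3: 1 mL + 4 mL = 5 mL total → factor 5/1 = 5
Step 4: 5-fold → factor 5
Step 5: 60 μL brought to 1500 μL → factor 1500/60 = 25
Step 6: 50 μL + 0.7 mL = 750 μL total → factor 750/50 = 15
Dilution factor to solution 1 = 25; to solution 6 = 1.7578 × 10^6
[solution 1]/[solution 6] = (factor to solution 6)/(factor to solution 1) = 1.7578 × 10^6/25 = 7.03 × 10^4

7.03 × 10^4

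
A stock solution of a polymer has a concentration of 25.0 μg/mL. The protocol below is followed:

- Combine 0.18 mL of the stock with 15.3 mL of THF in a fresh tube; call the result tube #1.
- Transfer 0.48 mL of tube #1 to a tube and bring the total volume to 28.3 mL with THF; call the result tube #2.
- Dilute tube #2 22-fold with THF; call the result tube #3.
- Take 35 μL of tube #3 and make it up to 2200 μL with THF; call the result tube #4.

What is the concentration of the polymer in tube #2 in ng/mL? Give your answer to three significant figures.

Step 1: 0.18 mL + 15.3 mL = 15.48 mL total → factor 15.48/0.18 = 86
Step 2: 0.48 mL brought to 28.3 mL → factor 28.3/0.48 = 58.958
Dilution factor through tube #2 = 86 × 58.958 = 5070.4
[tube #2] = 25.0 μg/mL / 5070.4 = 0.004931 μg/mL = 4.93 ng/mL

4.93 ng/mL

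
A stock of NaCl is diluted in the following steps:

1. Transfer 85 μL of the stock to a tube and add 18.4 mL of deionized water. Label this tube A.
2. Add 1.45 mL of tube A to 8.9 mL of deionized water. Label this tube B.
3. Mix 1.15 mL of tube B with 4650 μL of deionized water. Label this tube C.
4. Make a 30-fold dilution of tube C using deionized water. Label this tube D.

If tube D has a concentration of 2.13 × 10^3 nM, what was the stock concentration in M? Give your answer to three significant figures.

0.500 M

Step 1: 85 μL + 18.4 mL = 18485 μL total → factor 18485/85 = 217.47
Step 2: 1.45 mL + 8.9 mL = 10.35 mL total → factor 10.35/1.45 = 7.1379
Step 3: 1.15 mL + 4650 μL = 5.8 mL total → factor 5.8/1.15 = 5.0435
Step 4: 30-fold → factor 30
Overall dilution factor = 217.47 × 7.1379 × 5.0435 × 30 = 2.3487 × 10^5
Stock = 2.13 × 10^3 nM × 2.3487 × 10^5 = 5.003 × 10^8 nM = 0.500 M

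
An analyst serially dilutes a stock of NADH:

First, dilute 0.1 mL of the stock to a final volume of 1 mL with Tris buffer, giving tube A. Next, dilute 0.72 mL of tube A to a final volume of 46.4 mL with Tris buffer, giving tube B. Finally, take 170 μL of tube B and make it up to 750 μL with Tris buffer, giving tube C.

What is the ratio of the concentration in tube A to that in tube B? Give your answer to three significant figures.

64.4

Step 1: 0.1 mL brought to 1 mL → factor 1/0.1 = 10
Step 2: 0.72 mL brought to 46.4 mL → factor 46.4/0.72 = 64.444
Dilution factor to tube A = 10; to tube B = 644.44
[tube A]/[tube B] = (factor to tube B)/(factor to tube A) = 644.44/10 = 64.4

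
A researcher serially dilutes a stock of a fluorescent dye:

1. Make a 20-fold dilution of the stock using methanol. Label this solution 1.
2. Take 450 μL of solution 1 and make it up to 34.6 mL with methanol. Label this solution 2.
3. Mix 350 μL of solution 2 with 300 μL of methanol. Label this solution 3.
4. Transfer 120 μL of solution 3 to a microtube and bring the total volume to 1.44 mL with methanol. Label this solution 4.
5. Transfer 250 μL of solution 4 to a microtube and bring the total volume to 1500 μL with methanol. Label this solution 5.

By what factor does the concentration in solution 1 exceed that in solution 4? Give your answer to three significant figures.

Step 1: 20-fold → factor 20
Step 2: 450 μL brought to 34.6 mL → factor 34600/450 = 76.889
Step 3: 350 μL + 300 μL = 650 μL total → factor 650/350 = 1.8571
Step 4: 120 μL brought to 1.44 mL → factor 1440/120 = 12
Dilution factor to solution 1 = 20; to solution 4 = 34270
[solution 1]/[solution 4] = (factor to solution 4)/(factor to solution 1) = 34270/20 = 1.71 × 10^3

1.71 × 10^3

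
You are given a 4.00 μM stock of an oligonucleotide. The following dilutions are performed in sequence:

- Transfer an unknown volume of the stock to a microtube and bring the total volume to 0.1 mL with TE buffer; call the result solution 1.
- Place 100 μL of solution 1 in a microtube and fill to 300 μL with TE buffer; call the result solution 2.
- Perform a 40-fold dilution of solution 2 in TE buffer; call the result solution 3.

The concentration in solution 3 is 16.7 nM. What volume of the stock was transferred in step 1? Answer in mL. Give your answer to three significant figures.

Step 1: v brought to 0.1 mL → factor = 0.1 mL/v
Step 2: 100 μL brought to 300 μL → factor 300/100 = 3
Step 3: 40-fold → factor 40
Product of known-step factors = 120
Overall factor = 4.00 μM / (16.7 nM) = 239.52
Step-1 factor = 239.52 / 120 = 1.996
v = 0.1 mL / 1.996 = 0.0501 mL

0.0501 mL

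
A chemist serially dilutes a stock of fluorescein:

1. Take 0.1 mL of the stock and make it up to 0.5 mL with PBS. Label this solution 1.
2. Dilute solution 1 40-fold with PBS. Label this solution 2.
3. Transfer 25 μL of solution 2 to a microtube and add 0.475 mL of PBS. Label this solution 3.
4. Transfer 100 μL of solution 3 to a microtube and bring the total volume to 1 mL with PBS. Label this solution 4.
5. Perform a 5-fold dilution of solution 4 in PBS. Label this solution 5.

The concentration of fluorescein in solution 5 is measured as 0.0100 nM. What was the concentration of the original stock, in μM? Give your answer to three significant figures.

2.00 μM

Step 1: 0.1 mL brought to 0.5 mL → factor 0.5/0.1 = 5
Step 2: 40-fold → factor 40
Step 3: 25 μL + 0.475 mL = 500 μL total → factor 500/25 = 20
Step 4: 100 μL brought to 1 mL → factor 1000/100 = 10
Step 5: 5-fold → factor 5
Overall dilution factor = 5 × 40 × 20 × 10 × 5 = 2 × 10^5
Stock = 0.0100 nM × 2 × 10^5 = 2000 nM = 2.00 μM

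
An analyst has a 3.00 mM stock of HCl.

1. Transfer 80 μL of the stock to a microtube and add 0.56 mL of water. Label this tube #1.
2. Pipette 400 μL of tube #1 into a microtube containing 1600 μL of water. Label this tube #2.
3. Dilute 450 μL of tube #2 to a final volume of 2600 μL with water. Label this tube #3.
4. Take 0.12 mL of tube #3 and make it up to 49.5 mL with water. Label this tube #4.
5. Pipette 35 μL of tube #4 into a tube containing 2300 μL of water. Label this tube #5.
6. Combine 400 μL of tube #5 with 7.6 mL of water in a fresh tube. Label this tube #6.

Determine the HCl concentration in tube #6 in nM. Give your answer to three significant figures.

0.0236 nM

Step 1: 80 μL + 0.56 mL = 640 μL total → factor 640/80 = 8
Step 2: 400 μL + 1600 μL = 2000 μL total → factor 2000/400 = 5
Step 3: 450 μL brought to 2600 μL → factor 2600/450 = 5.7778
Step 4: 0.12 mL brought to 49.5 mL → factor 49.5/0.12 = 412.5
Step 5: 35 μL + 2300 μL = 2335 μL total → factor 2335/35 = 66.714
Step 6: 400 μL + 7.6 mL = 8000 μL total → factor 8000/400 = 20
Overall dilution factor = 8 × 5 × 5.7778 × 412.5 × 66.714 × 20 = 1.272 × 10^8
Final = 3.00 mM / 1.272 × 10^8 = 2.358 × 10^-8 mM = 0.0236 nM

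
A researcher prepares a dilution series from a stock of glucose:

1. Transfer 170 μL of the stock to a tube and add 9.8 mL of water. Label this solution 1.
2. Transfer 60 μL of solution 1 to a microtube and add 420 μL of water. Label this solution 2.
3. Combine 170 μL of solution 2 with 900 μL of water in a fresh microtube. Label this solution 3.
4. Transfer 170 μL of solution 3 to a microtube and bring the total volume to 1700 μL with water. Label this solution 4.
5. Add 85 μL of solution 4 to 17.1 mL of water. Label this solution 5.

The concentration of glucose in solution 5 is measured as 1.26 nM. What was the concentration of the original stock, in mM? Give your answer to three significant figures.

7.52 mM

Step 1: 170 μL + 9.8 mL = 9970 μL total → factor 9970/170 = 58.647
Step 2: 60 μL + 420 μL = 480 μL total → factor 480/60 = 8
Step 3: 170 μL + 900 μL = 1070 μL total → factor 1070/170 = 6.2941
Step 4: 170 μL brought to 1700 μL → factor 1700/170 = 10
Step 5: 85 μL + 17.1 mL = 17185 μL total → factor 17185/85 = 202.18
Overall dilution factor = 58.647 × 8 × 6.2941 × 10 × 202.18 = 5.9704 × 10^6
Stock = 1.26 nM × 5.9704 × 10^6 = 7.523 × 10^6 nM = 7.52 mM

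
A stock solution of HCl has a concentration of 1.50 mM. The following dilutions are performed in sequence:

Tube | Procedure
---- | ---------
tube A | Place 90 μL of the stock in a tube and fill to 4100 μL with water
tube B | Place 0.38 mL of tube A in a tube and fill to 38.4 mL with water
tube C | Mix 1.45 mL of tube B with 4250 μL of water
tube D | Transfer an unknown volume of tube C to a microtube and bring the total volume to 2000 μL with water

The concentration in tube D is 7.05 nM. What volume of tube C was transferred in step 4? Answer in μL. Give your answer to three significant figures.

170 μL

Step 1: 90 μL brought to 4100 μL → factor 4100/90 = 45.556
Step 2: 0.38 mL brought to 38.4 mL → factor 38.4/0.38 = 101.05
Step 3: 1.45 mL + 4250 μL = 5.7 mL total → factor 5.7/1.45 = 3.931
Step 4: v brought to 2000 μL → factor = 2000 μL/v
Product of known-step factors = 18097
Overall factor = 1.50 mM / (7.05 nM) = 2.1277 × 10^5
Step-4 factor = 2.1277 × 10^5 / 18097 = 11.757
v = 2000 μL / 11.757 = 170 μL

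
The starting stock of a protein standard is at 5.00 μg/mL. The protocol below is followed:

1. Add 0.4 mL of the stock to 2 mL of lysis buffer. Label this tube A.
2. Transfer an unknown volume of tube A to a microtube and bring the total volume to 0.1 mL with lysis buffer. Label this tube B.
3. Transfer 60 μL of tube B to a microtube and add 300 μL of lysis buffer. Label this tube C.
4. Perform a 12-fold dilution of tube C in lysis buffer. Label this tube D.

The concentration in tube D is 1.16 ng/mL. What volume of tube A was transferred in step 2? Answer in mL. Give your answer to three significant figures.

Step 1: 0.4 mL + 2 mL = 2.4 mL total → factor 2.4/0.4 = 6
Step 2: v brought to 0.1 mL → factor = 0.1 mL/v
Step 3: 60 μL + 300 μL = 360 μL total → factor 360/60 = 6
Step 4: 12-fold → factor 12
Product of known-step factors = 432
Overall factor = 5.00 μg/mL / (1.16 ng/mL) = 4310.3
Step-2 factor = 4310.3 / 432 = 9.9777
v = 0.1 mL / 9.9777 = 0.0100 mL

0.0100 mL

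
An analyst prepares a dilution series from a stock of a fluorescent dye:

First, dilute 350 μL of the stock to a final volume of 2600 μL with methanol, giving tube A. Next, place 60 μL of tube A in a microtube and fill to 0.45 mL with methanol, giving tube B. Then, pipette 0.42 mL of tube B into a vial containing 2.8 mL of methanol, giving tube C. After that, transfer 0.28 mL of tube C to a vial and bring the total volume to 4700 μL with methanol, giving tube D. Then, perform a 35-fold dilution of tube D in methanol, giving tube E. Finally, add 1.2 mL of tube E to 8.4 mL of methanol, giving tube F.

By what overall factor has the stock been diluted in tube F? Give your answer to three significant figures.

2.01 × 10^6

Step 1: 350 μL brought to 2600 μL → factor 2600/350 = 7.4286
Step 2: 60 μL brought to 0.45 mL → factor 450/60 = 7.5
Step 3: 0.42 mL + 2.8 mL = 3.22 mL total → factor 3.22/0.42 = 7.6667
Step 4: 0.28 mL brought to 4700 μL → factor 4.7/0.28 = 16.786
Step 5: 35-fold → factor 35
Step 6: 1.2 mL + 8.4 mL = 9.6 mL total → factor 9.6/1.2 = 8
Overall dilution factor = 7.4286 × 7.5 × 7.6667 × 16.786 × 35 × 8 = 2.0076 × 10^6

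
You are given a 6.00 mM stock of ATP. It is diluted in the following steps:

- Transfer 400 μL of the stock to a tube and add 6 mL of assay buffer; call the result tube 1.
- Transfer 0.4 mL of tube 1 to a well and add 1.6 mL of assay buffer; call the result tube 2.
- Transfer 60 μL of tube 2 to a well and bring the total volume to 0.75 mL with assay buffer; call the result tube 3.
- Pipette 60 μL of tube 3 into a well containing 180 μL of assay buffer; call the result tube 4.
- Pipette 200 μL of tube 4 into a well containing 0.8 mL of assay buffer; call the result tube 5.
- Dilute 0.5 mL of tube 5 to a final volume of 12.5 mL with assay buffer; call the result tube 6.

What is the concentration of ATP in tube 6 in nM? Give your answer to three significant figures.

12.0 nM

Step 1: 400 μL + 6 mL = 6400 μL total → factor 6400/400 = 16
Step 2: 0.4 mL + 1.6 mL = 2 mL total → factor 2/0.4 = 5
Step 3: 60 μL brought to 0.75 mL → factor 750/60 = 12.5
Step 4: 60 μL + 180 μL = 240 μL total → factor 240/60 = 4
Step 5: 200 μL + 0.8 mL = 1000 μL total → factor 1000/200 = 5
Step 6: 0.5 mL brought to 12.5 mL → factor 12.5/0.5 = 25
Overall dilution factor = 16 × 5 × 12.5 × 4 × 5 × 25 = 5 × 10^5
Final = 6.00 mM / 5 × 10^5 = 1.200 × 10^-5 mM = 12.0 nM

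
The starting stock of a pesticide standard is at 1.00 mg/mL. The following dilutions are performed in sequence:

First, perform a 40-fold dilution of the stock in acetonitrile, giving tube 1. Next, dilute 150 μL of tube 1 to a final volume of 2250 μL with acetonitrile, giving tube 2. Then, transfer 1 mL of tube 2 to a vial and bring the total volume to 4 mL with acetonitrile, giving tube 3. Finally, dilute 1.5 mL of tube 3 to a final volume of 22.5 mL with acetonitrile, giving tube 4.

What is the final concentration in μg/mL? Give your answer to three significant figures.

Step 1: 40-fold → factor 40
Step 2: 150 μL brought to 2250 μL → factor 2250/150 = 15
Step 3: 1 mL brought to 4 mL → factor 4/1 = 4
Step 4: 1.5 mL brought to 22.5 mL → factor 22.5/1.5 = 15
Overall dilution factor = 40 × 15 × 4 × 15 = 36000
Final = 1.00 mg/mL / 36000 = 2.778 × 10^-5 mg/mL = 0.0278 μg/mL

0.0278 μg/mL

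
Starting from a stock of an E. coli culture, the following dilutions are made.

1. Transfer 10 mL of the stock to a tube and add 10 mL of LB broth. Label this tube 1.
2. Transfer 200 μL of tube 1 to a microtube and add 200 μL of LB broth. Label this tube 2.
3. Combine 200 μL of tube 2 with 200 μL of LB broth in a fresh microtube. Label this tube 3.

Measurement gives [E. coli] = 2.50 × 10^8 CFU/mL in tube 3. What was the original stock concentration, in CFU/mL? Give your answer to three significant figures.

2.00 × 10^9 CFU/mL

Step 1: 10 mL + 10 mL = 20 mL total → factor 20/10 = 2
Step 2: 200 μL + 200 μL = 400 μL total → factor 400/200 = 2
Step 3: 200 μL + 200 μL = 400 μL total → factor 400/200 = 2
Overall dilution factor = 2 × 2 × 2 = 8
Stock = 2.50 × 10^8 CFU/mL × 8 = 2.00 × 10^9 CFU/mL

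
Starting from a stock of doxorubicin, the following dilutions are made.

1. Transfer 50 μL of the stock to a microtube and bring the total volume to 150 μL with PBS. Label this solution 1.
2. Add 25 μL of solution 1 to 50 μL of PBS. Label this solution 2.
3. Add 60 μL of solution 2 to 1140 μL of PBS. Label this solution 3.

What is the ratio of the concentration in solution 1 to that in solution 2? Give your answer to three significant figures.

3.00

Step 1: 50 μL brought to 150 μL → factor 150/50 = 3
Step 2: 25 μL + 50 μL = 75 μL total → factor 75/25 = 3
Dilution factor to solution 1 = 3; to solution 2 = 9
[solution 1]/[solution 2] = (factor to solution 2)/(factor to solution 1) = 9/3 = 3.00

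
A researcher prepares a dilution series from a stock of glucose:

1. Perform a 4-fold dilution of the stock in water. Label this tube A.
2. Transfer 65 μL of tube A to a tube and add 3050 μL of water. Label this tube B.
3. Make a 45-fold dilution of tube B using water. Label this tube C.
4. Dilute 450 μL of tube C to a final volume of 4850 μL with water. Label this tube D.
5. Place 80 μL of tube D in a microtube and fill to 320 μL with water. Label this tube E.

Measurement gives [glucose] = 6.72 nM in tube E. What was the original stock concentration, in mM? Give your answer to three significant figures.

2.50 mM

Step 1: 4-fold → factor 4
Step 2: 65 μL + 3050 μL = 3115 μL total → factor 3115/65 = 47.923
Step 3: 45-fold → factor 45
Step 4: 450 μL brought to 4850 μL → factor 4850/450 = 10.778
Step 5: 80 μL brought to 320 μL → factor 320/80 = 4
Overall dilution factor = 4 × 47.923 × 45 × 10.778 × 4 = 3.7188 × 10^5
Stock = 6.72 nM × 3.7188 × 10^5 = 2.499 × 10^6 nM = 2.50 mM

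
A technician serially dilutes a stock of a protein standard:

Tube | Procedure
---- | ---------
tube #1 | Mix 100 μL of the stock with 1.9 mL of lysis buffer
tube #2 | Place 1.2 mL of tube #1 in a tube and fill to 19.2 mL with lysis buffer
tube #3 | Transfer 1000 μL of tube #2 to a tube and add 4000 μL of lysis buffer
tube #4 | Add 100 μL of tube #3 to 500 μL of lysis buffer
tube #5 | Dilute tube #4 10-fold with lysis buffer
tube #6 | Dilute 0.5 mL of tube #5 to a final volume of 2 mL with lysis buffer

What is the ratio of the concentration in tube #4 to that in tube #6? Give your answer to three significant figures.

Step 1: 100 μL + 1.9 mL = 2000 μL total → factor 2000/100 = 20
Step 2: 1.2 mL brought to 19.2 mL → factor 19.2/1.2 = 16
Step 3: 1000 μL + 4000 μL = 5000 μL total → factor 5000/1000 = 5
Step 4: 100 μL + 500 μL = 600 μL total → factor 600/100 = 6
Step 5: 10-fold → factor 10
Step 6: 0.5 mL brought to 2 mL → factor 2/0.5 = 4
Dilution factor to tube #4 = 9600; to tube #6 = 3.84 × 10^5
[tube #4]/[tube #6] = (factor to tube #6)/(factor to tube #4) = 3.84 × 10^5/9600 = 40.0

40.0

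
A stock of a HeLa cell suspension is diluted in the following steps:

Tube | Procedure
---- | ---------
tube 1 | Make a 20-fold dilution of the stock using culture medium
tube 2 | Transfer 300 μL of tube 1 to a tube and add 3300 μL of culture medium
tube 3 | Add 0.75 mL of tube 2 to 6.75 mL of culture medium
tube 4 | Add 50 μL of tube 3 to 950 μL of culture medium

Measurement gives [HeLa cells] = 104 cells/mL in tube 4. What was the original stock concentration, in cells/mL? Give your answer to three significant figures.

Step 1: 20-fold → factor 20
Step 2: 300 μL + 3300 μL = 3600 μL total → factor 3600/300 = 12
Step 3: 0.75 mL + 6.75 mL = 7.5 mL total → factor 7.5/0.75 = 10
Step 4: 50 μL + 950 μL = 1000 μL total → factor 1000/50 = 20
Overall dilution factor = 20 × 12 × 10 × 20 = 48000
Stock = 104 cells/mL × 48000 = 4.99 × 10^6 cells/mL

4.99 × 10^6 cells/mL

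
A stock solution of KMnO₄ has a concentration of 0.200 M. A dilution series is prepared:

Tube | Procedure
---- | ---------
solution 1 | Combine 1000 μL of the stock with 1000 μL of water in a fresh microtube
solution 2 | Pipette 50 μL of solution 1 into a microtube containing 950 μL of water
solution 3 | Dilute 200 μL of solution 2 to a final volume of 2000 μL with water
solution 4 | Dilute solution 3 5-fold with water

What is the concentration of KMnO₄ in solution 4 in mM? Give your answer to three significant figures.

Step 1: 1000 μL + 1000 μL = 2000 μL total → factor 2000/1000 = 2
Step 2: 50 μL + 950 μL = 1000 μL total → factor 1000/50 = 20
Step 3: 200 μL brought to 2000 μL → factor 2000/200 = 10
Step 4: 5-fold → factor 5
Overall dilution factor = 2 × 20 × 10 × 5 = 2000
Final = 0.200 M / 2000 = 0.0001000 M = 0.100 mM

0.100 mM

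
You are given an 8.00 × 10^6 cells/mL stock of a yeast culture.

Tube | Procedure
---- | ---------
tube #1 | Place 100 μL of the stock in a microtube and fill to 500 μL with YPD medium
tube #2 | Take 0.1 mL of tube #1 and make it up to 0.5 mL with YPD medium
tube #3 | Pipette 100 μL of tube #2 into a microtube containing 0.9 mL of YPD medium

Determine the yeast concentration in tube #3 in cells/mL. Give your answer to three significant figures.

3.20 × 10^4 cells/mL

Step 1: 100 μL brought to 500 μL → factor 500/100 = 5
Step 2: 0.1 mL brought to 0.5 mL → factor 0.5/0.1 = 5
Step 3: 100 μL + 0.9 mL = 1000 μL total → factor 1000/100 = 10
Overall dilution factor = 5 × 5 × 10 = 250
Final = 8.00 × 10^6 cells/mL / 250 = 3.20 × 10^4 cells/mL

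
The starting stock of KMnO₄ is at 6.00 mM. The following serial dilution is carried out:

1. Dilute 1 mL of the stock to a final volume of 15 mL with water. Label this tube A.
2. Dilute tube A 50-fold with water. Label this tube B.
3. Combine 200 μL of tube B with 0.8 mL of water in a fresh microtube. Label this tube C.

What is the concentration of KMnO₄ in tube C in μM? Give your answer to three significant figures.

1.60 μM

Step 1: 1 mL brought to 15 mL → factor 15/1 = 15
Step 2: 50-fold → factor 50
Step 3: 200 μL + 0.8 mL = 1000 μL total → factor 1000/200 = 5
Overall dilution factor = 15 × 50 × 5 = 3750
Final = 6.00 mM / 3750 = 0.001600 mM = 1.60 μM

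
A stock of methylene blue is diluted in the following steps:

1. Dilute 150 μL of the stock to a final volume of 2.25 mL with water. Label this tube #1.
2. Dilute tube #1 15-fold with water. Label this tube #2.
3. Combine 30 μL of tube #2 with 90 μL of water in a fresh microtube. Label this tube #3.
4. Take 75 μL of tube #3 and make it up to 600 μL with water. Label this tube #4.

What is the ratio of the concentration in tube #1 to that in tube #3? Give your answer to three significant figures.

60.0

Step 1: 150 μL brought to 2.25 mL → factor 2250/150 = 15
Step 2: 15-fold → factor 15
Step 3: 30 μL + 90 μL = 120 μL total → factor 120/30 = 4
Dilution factor to tube #1 = 15; to tube #3 = 900
[tube #1]/[tube #3] = (factor to tube #3)/(factor to tube #1) = 900/15 = 60.0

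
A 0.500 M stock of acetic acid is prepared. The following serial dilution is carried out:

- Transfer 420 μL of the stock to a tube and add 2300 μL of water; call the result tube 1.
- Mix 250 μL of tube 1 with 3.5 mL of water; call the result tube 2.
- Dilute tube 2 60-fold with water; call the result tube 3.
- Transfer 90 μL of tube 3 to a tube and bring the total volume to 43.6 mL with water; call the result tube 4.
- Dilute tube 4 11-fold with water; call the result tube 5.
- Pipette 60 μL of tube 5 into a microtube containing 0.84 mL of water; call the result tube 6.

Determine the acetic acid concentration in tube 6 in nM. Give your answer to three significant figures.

1.07 nM

Step 1: 420 μL + 2300 μL = 2720 μL total → factor 2720/420 = 6.4762
Step 2: 250 μL + 3.5 mL = 3750 μL total → factor 3750/250 = 15
Step 3: 60-fold → factor 60
Step 4: 90 μL brought to 43.6 mL → factor 43600/90 = 484.44
Step 5: 11-fold → factor 11
Step 6: 60 μL + 0.84 mL = 900 μL total → factor 900/60 = 15
Overall dilution factor = 6.4762 × 15 × 60 × 484.44 × 11 × 15 = 4.659 × 10^8
Final = 0.500 M / 4.659 × 10^8 = 1.073 × 10^-9 M = 1.07 nM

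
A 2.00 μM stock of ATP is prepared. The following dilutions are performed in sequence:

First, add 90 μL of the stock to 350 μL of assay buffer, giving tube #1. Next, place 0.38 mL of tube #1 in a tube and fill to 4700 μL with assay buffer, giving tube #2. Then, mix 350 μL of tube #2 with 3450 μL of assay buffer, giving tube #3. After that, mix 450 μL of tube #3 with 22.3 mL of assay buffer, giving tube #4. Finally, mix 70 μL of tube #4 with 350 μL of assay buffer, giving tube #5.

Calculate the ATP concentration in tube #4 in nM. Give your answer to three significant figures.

Step 1: 90 μL + 350 μL = 440 μL total → factor 440/90 = 4.8889
Step 2: 0.38 mL brought to 4700 μL → factor 4.7/0.38 = 12.368
Step 3: 350 μL + 3450 μL = 3800 μL total → factor 3800/350 = 10.857
Step 4: 450 μL + 22.3 mL = 22750 μL total → factor 22750/450 = 50.556
Dilution factor through tube #4 = 4.8889 × 12.368 × 10.857 × 50.556 = 33190
[tube #4] = 2.00 μM / 33190 = 6.026 × 10^-5 μM = 0.0603 nM

0.0603 nM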